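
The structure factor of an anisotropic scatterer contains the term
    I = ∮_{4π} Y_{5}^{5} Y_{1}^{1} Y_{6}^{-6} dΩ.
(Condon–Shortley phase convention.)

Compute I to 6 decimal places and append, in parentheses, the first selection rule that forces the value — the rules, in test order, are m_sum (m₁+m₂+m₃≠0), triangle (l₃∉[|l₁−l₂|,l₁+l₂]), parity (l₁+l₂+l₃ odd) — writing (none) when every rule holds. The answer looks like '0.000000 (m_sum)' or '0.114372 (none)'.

0.331940 (none)

m-sum 0 ✓  L=12 even ✓  4≤6≤6 ✓
Π(2lᵢ+1) = 11×3×13 = 429
triangle coeff Δ(5,1,6) = 1/858
Σ_t [0,0]: t=0:+1/14400 = 1/14400
(3j)²=6/143 [(5 1 6; 0 0 0)], sign=+1
Σ_t [0,0]: t=0:+1/7257600 = 1/7257600
(3j)²=1/13 [(5 1 6; 5 1 -6)], sign=+1
⇒ 4πI² = 18/13
I = (+1)√(18/13/(4π)) = 0.33194004
No selection rule forces the value: the integral is nonzero (none).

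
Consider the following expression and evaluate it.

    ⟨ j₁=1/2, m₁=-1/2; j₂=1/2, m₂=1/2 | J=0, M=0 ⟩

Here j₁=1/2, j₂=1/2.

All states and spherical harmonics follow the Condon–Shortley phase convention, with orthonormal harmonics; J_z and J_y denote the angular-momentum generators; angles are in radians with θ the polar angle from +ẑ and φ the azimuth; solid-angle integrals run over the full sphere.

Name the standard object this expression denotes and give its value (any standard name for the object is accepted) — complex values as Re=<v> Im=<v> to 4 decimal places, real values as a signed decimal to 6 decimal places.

Clebsch–Gordan coefficient, −√(1/2) ≈ -0.707107

This is a Clebsch–Gordan (vector-coupling) coefficient.
triangle: 1!·0!·0!/2! = 1/2
(j±m)!: 0!·1!·1!·0!·0!·0! = 1
prefactor² = (2J+1)·Δ·N² = 1/2
  k=1: −1/(1!·0!·0!·0!·0!·0!) = -1
Σ = -1  ⇒  CG² = 1/2·(-1)² = 1/2
CG = −√(1/2) = -0.707107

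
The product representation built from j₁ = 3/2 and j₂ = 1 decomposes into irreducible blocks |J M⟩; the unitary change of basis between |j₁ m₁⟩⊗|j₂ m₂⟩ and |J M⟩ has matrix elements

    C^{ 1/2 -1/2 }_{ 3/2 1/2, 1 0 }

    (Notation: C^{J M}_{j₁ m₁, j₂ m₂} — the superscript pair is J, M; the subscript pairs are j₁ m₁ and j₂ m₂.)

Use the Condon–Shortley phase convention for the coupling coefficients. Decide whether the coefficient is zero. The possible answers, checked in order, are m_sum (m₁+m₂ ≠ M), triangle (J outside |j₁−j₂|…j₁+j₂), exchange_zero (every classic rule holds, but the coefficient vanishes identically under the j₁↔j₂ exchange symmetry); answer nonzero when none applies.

m_sum

m-sum: m₁+m₂ = 1/2+0 = 1/2, M = -1/2  ✗ ⇒ coefficient is 0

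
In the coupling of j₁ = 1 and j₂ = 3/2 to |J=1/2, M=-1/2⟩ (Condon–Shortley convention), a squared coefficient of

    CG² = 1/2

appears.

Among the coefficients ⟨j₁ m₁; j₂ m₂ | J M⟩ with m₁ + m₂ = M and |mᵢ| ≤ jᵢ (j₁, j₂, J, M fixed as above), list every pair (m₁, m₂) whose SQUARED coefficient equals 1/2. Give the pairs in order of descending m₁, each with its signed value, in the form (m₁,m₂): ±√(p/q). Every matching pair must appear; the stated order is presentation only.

Admissible pairs with m₁+m₂ = M = -1/2: (-1,1/2), (0,-1/2), (1,-3/2)
  (m₁,m₂)=(1,-3/2): CG² = 1/2, CG = +√(1/2)   ← matches the target
  (m₁,m₂)=(0,-1/2): CG² = 1/3, CG = −√(1/3)
  (m₁,m₂)=(-1,1/2): CG² = 1/6, CG = +√(1/6)
Pairs with CG² = 1/2: (1,-3/2): +√(1/2)

(1,-3/2): +√(1/2)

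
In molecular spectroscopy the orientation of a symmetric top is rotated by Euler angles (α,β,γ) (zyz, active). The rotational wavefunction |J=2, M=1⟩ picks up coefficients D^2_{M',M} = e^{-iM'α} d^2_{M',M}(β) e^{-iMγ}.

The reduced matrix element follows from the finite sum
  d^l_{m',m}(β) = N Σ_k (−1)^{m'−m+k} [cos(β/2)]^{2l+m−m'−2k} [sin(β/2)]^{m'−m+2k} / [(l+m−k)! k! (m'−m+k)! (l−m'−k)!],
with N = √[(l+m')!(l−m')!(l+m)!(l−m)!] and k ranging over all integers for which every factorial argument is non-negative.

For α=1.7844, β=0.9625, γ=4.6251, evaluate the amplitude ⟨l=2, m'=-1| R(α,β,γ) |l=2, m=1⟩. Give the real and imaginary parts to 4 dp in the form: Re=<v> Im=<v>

First d^2_{-1,1}(β=0.9625), then the phase factors e^{-i(-1)α} and e^{-i(1)γ}:
Half-angle: c=0.886417, s=0.462888. N=√(1·6·6·1)=6.000000
k∈{2,3} keeps every argument non-negative
  k=2: (−1)^0·6.0000/(2)·0.8864^2·0.4629^2 = +0.505066
  k=3: (−1)^1·6.0000/(6)·0.8864^0·0.4629^4 = -0.045909
d^2_{-1,1}(0.9625) = +0.505066 -0.045909 = +0.459157
D = (-0.211983+0.977273i)·(+0.459157)·(-0.087178+0.996193i) = -0.438528-0.136082i

Re=-0.4385 Im=-0.1361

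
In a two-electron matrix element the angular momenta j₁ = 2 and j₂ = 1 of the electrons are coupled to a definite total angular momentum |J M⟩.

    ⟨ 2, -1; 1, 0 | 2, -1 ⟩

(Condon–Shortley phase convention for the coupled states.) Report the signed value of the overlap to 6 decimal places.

√[5·1!3!1!/6! · 1!3!1!1!1!3!] = √(3/2)
  +(−1)^0/∏(0,1,3,1,0,0)! = 1/6  (running 1/6)
  +(−1)^1/∏(1,0,2,0,1,1)! = -1/2  (running -1/3)
⟨..|..⟩ = √(3/2)·(-1/3) = -0.408248

−√(1/6) = -0.408248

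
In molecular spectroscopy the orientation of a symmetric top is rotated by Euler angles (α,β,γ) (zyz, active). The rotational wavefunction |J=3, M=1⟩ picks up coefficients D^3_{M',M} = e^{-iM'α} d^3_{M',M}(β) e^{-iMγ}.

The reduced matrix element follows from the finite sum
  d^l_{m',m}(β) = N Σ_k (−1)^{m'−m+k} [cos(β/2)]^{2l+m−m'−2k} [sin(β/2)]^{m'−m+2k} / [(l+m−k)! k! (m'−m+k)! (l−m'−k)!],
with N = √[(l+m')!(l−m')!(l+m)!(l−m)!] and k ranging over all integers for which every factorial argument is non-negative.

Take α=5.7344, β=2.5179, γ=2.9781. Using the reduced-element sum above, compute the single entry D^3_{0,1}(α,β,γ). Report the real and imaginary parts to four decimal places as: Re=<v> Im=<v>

First d^3_{0,1}(β=2.5179), then the phase factors e^{-i(0)α} and e^{-i(1)γ}:
With c≡cos(β/2)=0.306816 and s≡sin(β/2)=0.951769, N=[6·6·24·2]^{1/2}=41.569219
The bounds max(0,m−m')=1 and min(l+m,l−m')=3 give 3 terms
  k=1: (−1)^0·41.5692/(12)·0.3068^5·0.9518^1 = +0.008964
  k=2: (−1)^1·41.5692/(4)·0.3068^3·0.9518^3 = -0.258787
  k=3: (−1)^2·41.5692/(12)·0.3068^1·0.9518^5 = +0.830092
d^3_{0,1}(2.5179) = +0.008964 -0.258787 +0.830092 = +0.580270
D = (+1.000000+0.000000i)·(+0.580270)·(-0.986665-0.162765i) = -0.572532-0.094448i

Re=-0.5725 Im=-0.0944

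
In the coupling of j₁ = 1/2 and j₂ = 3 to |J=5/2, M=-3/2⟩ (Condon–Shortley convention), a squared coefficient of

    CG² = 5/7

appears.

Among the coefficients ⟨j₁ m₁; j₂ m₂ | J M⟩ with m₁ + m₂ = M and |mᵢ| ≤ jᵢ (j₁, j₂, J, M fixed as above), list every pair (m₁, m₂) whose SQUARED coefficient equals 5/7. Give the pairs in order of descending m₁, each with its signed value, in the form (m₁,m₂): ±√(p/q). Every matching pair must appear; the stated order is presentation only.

(1/2,-2): +√(5/7)

Admissible pairs with m₁+m₂ = M = -3/2: (-1/2,-1), (1/2,-2)
  (m₁,m₂)=(1/2,-2): CG² = 5/7, CG = +√(5/7)   ← matches the target
  (m₁,m₂)=(-1/2,-1): CG² = 2/7, CG = −√(2/7)
Pairs with CG² = 5/7: (1/2,-2): +√(5/7)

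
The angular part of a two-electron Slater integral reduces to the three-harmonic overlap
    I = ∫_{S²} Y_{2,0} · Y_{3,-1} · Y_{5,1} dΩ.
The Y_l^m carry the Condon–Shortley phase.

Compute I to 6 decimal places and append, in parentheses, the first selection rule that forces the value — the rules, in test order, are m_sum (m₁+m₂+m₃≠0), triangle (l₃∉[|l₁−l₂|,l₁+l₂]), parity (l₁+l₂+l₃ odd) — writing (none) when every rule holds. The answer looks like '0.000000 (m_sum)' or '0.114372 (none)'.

-0.227318 (none)

Checks pass: Σm=0; 10 even; l₃=5∈[1,5].
(2·2+1)(2·3+1)(2·5+1) = 385
Δ: 0! 4! 6! / 11! → 1/2310
sum: t=0:+1/144 = 1/144
3j²(2 3 5; 0 0 0) = Δ·Π!·Σ² = 10/231  (sign -1)
sum: t=0:+1/192 = 1/192
3j²(2 3 5; 0 -1 1) = Δ·Π!·Σ² = 3/77  (sign +1)
combine: 4πI² = 385·10/231·3/77 = 50/77
take √, sign -1: I = -0.22731846
No selection rule forces the value: the integral is nonzero (none).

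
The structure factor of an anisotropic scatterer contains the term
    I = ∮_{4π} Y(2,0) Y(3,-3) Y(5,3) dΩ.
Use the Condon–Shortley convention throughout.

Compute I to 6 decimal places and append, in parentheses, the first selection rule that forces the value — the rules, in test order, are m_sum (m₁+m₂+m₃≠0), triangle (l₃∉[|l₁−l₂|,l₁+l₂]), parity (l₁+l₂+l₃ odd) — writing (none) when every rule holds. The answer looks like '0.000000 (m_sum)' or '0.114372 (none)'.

-0.126792 (none)

Rules hold: Σm=0, L=10 even, 1≤5≤5.
N = 5·7·11 = 385
Δ = 0!·4!·6!/11! = 1/2310
Racah Σ t=0..0: t=0:+1/144 = 1/144
⇒ 3j(2 3 5; 0 0 0)² = 10/231, sgn -1
Racah Σ t=0..0: t=0:+1/2880 = 1/2880
⇒ 3j(2 3 5; 0 -3 3)² = 2/165, sgn +1
4πI² = N·(3j₀)²·(3jₘ)² = 20/99
I = -1·√(0.20202/4π) = -0.12679218
No selection rule forces the value: the integral is nonzero (none).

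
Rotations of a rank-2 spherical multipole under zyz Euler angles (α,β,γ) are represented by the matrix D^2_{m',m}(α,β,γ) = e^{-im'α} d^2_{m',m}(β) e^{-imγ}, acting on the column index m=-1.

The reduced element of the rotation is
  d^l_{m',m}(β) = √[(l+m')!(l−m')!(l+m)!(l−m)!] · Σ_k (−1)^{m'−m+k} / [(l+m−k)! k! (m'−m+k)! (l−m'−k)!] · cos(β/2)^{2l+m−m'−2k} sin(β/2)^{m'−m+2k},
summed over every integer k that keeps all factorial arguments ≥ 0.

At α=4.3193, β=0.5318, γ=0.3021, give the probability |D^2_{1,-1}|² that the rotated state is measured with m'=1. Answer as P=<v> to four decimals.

Split into d^2_{1,-1}(β=0.5318) × two z-phases.
Half-angle: c=0.964856, s=0.262778. N=√(6·1·1·6)=6.000000
The bounds max(0,m−m')=0 and min(l+m,l−m')=1 give 2 terms
  k=0: (−1)^2·6.0000/(2)·0.9649^2·0.2628^2 = +0.192852
  k=1: (−1)^3·6.0000/(6)·0.9649^0·0.2628^4 = -0.004768
d^2_{1,-1}(0.5318) = +0.192852 -0.004768 = +0.188084
|D^2_{1,-1}|² = |d^2_{1,-1}(β)|² = (+0.188084)² = 0.035375 (the z-rotation phases have unit modulus)

P=0.0354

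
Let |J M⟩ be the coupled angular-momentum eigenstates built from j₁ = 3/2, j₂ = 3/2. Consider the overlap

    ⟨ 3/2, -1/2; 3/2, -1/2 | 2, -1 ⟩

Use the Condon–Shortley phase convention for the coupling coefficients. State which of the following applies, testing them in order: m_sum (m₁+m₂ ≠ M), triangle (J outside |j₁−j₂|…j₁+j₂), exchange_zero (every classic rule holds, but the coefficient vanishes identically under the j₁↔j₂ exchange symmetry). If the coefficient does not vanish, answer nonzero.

m-sum: m₁+m₂ = -1/2+(-1/2) = -1, M = -1  ✓
triangle: |j₁−j₂| = 0 ≤ J = 2 ≤ j₁+j₂ = 3  ✓
exchange: j₁=j₂ and m₁=m₂, and (−1)^(j₁+j₂−J) = (−1)^1 = −1 forces ⟨j₁m₁;j₂m₂|JM⟩ = −⟨j₂m₂;j₁m₁|JM⟩ = −⟨j₁m₁;j₂m₂|JM⟩ ⇒ the coefficient vanishes identically
Racah sum check: Σ_k collapses to 0 ⇒ CG = 0

exchange_zero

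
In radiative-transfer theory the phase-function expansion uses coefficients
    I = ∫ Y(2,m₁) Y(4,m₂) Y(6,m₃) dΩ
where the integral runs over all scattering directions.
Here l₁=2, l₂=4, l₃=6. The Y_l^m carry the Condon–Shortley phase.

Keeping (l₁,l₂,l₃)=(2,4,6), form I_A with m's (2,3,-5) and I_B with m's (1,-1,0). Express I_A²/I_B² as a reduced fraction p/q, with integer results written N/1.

Shared (l₁,l₂,l₃)=(2,4,6): N and (l;000)² cancel in I_A²/I_B².
A: Δ = 0!·4!·8!/13! = 1/6435; Racah Σ t=0..0: t=0:+1/120960 = 1/120960; ⇒ 3j(2 4 6; 2 3 -5)² = 2/39, sgn -1
B: Δ = 0!·4!·8!/13! = 1/6435; Racah Σ t=0..0: t=0:+1/4320 = 1/4320; ⇒ 3j(2 4 6; 1 -1 0)² = 8/429, sgn +1
I_A²/I_B² = (2/39)/(8/429) = 11/4

11/4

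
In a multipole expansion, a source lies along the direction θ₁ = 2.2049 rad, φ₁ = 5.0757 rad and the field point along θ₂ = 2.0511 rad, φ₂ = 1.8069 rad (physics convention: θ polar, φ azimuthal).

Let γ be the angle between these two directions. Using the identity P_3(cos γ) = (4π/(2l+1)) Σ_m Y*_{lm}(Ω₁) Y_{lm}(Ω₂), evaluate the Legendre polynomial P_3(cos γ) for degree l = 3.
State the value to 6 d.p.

0.446713

Addition theorem: P_3(cos γ) = (4π/7) Σ_m Y*_{lm}(Ω₁) Y_{lm}(Ω₂), m = −3…3:
  m=-3: Y*=(-0.193401, 0.100899)  Y=(0.189325, 0.221020)  product (-0.058916, -0.023643)
  m=-2: Y*=(0.293704, 0.261059)  Y=(0.330753, -0.168931)  product (0.141244, 0.036731)
  m=-1: Y*=(0.069856, -0.183742)  Y=(-0.004522, -0.018794)  product (-0.003769, -0.000482)
  m=+0: Y*=(0.275253, -0.000000)  Y=(0.333222, 0.000000)  product (0.091721, 0.000000)
  m=+1: Y*=(-0.069856, -0.183742)  Y=(0.004522, -0.018794)  product (-0.003769, 0.000482)
  m=+2: Y*=(0.293704, -0.261059)  Y=(0.330753, 0.168931)  product (0.141244, -0.036731)
  m=+3: Y*=(0.193401, 0.100899)  Y=(-0.189325, 0.221020)  product (-0.058916, 0.023643)
Total Σ_m = (0.248838, 0.000000). Multiply by 1.795196: (0.446713, 0.000000). P_3(cos γ) = 0.446713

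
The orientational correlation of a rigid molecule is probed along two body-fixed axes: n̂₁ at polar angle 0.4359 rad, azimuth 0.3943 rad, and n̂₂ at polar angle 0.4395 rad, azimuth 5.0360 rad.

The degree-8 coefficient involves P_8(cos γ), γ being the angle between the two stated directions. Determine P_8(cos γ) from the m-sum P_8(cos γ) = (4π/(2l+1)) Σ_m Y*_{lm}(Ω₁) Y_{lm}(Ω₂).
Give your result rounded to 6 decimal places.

Addition theorem: P_8(cos γ) = (4π/17) Σ_m Y*_{lm}(Ω₁) Y_{lm}(Ω₂), m = −8…8:
  m=-8: (-0.00052 - 0.00001j) × (-0.00047 - 0.00029j) = 0.00000 + 0.00000j  (running Σ = 0.00000 + 0.00000j)
  m=-7: (-0.00415 + 0.00166j) × (-0.00362 + 0.00301j) = 0.00001 - 0.00002j  (running Σ = 0.00001 - 0.00002j)
  m=-6: (-0.01724 + 0.01692j) × (0.00913 + 0.02349j) = -0.00055 - 0.00025j  (running Σ = -0.00054 - 0.00027j)
  m=-5: (-0.03598 + 0.08494j) × (0.09517 - 0.00450j) = -0.00304 + 0.00825j  (running Σ = -0.00359 + 0.00798j)
  m=-4: (-0.00162 + 0.25293j) × (0.07049 - 0.24856j) = 0.06275 + 0.01823j  (running Σ = 0.05917 + 0.02621j)
  m=-3: (0.17965 + 0.43968j) × (-0.39521 - 0.27036j) = 0.04787 - 0.22234j  (running Σ = 0.10704 - 0.19613j)
  m=-2: (0.36084 + 0.36316j) × (-0.40353 + 0.30500j) = -0.25637 - 0.03649j  (running Σ = -0.14933 - 0.23262j)
  m=-1: (0.05935 + 0.02469j) × (0.01571 + 0.04683j) = -0.00022 + 0.00317j  (running Σ = -0.14956 - 0.22945j)
  m=0: (-0.47225 + 0.00000j) × (-0.47399 + 0.00000j) = 0.22384 + 0.00000j  (running Σ = 0.07429 - 0.22945j)
  m=1: (-0.05935 + 0.02469j) × (-0.01571 + 0.04683j) = -0.00022 - 0.00317j  (running Σ = 0.07406 - 0.23262j)
  m=2: (0.36084 - 0.36316j) × (-0.40353 - 0.30500j) = -0.25637 + 0.03649j  (running Σ = -0.18231 - 0.19613j)
  m=3: (-0.17965 + 0.43968j) × (0.39521 - 0.27036j) = 0.04787 + 0.22234j  (running Σ = -0.13444 + 0.02621j)
  m=4: (-0.00162 - 0.25293j) × (0.07049 + 0.24856j) = 0.06275 - 0.01823j  (running Σ = -0.07168 + 0.00798j)
  m=5: (0.03598 + 0.08494j) × (-0.09517 - 0.00450j) = -0.00304 - 0.00825j  (running Σ = -0.07473 - 0.00027j)
  m=6: (-0.01724 - 0.01692j) × (0.00913 - 0.02349j) = -0.00055 + 0.00025j  (running Σ = -0.07528 - 0.00002j)
  m=7: (0.00415 + 0.00166j) × (0.00362 + 0.00301j) = 0.00001 + 0.00002j  (running Σ = -0.07527 + 0.00000j)
  m=8: (-0.00052 + 0.00001j) × (-0.00047 + 0.00029j) = 0.00000 - 0.00000j  (running Σ = -0.07527 - 0.00000j)
Total Σ_m = -0.07527 - 0.00000j. Multiply by 0.739198: -0.05564 - 0.00000j. P_8(cos γ) = -0.055640

-0.055640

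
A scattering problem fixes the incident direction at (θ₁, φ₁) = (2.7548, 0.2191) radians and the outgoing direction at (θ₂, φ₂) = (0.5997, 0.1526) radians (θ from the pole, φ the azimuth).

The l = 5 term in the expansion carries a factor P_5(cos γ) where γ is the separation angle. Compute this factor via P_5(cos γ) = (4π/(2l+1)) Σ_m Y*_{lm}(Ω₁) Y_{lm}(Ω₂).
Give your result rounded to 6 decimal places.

Addition theorem: P_5(cos γ) = (4π/11) Σ_m Y*_{lm}(Ω₁) Y_{lm}(Ω₂), m = −5…5:
  term(m=-5) = 0.00009 + 0.00003j   from Y*(Ω₁)=0.00162 + 0.00315j, Y(Ω₂)=0.01921 - 0.01837j
  term(m=-4) = -0.00326 - 0.00089j   from Y*(Ω₁)=-0.01761 - 0.02115j, Y(Ω₂)=0.10074 - 0.07047j
  term(m=-3) = 0.03904 + 0.00789j   from Y*(Ω₁)=0.09877 + 0.07623j, Y(Ω₂)=0.28638 - 0.14110j
  term(m=-2) = -0.16208 - 0.02168j   from Y*(Ω₁)=-0.31815 - 0.14908j, Y(Ω₂)=0.44392 - 0.13985j
  term(m=-1) = 0.11726 + 0.00781j   from Y*(Ω₁)=0.52371 + 0.11662j, Y(Ω₂)=0.21648 - 0.03329j
  term(m=+0) = 0.04710 + 0.00000j   from Y*(Ω₁)=-0.14157 + 0.00000j, Y(Ω₂)=-0.33267 + 0.00000j
  term(m=+1) = 0.11726 - 0.00781j   from Y*(Ω₁)=-0.52371 + 0.11662j, Y(Ω₂)=-0.21648 - 0.03329j
  term(m=+2) = -0.16208 + 0.02168j   from Y*(Ω₁)=-0.31815 + 0.14908j, Y(Ω₂)=0.44392 + 0.13985j
  term(m=+3) = 0.03904 - 0.00789j   from Y*(Ω₁)=-0.09877 + 0.07623j, Y(Ω₂)=-0.28638 - 0.14110j
  term(m=+4) = -0.00326 + 0.00089j   from Y*(Ω₁)=-0.01761 + 0.02115j, Y(Ω₂)=0.10074 + 0.07047j
  term(m=+5) = 0.00009 - 0.00003j   from Y*(Ω₁)=-0.00162 + 0.00315j, Y(Ω₂)=-0.01921 - 0.01837j
Accumulated sum 0.02919 - 0.00000j; after 4π/(2l+1) scaling, 0.03335 - 0.00000j ⇒ P_5 = 0.033346

0.033346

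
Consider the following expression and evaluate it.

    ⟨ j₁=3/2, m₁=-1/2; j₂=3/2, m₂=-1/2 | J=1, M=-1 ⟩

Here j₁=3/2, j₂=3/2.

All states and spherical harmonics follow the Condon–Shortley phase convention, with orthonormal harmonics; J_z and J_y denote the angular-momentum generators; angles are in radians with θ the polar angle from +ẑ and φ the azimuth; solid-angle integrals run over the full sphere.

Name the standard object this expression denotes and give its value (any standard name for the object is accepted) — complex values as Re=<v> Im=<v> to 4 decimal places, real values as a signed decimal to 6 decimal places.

This is a Clebsch–Gordan (vector-coupling) coefficient.
j₁+j₂−J=2  J+j₁−j₂=1  J−j₁+j₂=1  j₁+j₂+J+1=5
(j₁±m₁, j₂±m₂, J±M) = (1,2,1,2,0,2)
P² = 2/5
sum k=1..1:
  [1] −1/1 = -1
S = -1
C² = P²·S² = 2/5 ; C = -0.632456

Clebsch–Gordan coefficient, −√(2/5) ≈ -0.632456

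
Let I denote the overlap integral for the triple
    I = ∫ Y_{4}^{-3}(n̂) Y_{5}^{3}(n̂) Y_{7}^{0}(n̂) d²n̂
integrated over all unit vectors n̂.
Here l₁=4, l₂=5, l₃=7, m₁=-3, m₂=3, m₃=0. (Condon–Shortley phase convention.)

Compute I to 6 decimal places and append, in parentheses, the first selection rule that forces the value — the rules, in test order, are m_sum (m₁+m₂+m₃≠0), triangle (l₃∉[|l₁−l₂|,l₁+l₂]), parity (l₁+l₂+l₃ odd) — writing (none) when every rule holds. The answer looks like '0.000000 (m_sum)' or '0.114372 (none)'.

Checks pass: Σm=0; 16 even; l₃=7∈[1,9].
(2·4+1)(2·5+1)(2·7+1) = 1485
Δ: 2! 6! 8! / 17! → 1/6126120
sum: t=0:+1/69120 t=1:−1/20736 t=2:+1/69120 = -1/51840
3j²(4 5 7; 0 0 0) = Δ·Π!·Σ² = 280/21879  (sign +1)
sum: t=1:−1/3628800 t=2:+1/345600 = 19/7257600
3j²(4 5 7; -3 3 0) = Δ·Π!·Σ² = 2527/218790  (sign -1)
combine: 4πI² = 1485·280/21879·2527/218790 = 353780/1611753
take √, sign -1: I = -0.13216378
No selection rule forces the value: the integral is nonzero (none).

-0.132164 (none)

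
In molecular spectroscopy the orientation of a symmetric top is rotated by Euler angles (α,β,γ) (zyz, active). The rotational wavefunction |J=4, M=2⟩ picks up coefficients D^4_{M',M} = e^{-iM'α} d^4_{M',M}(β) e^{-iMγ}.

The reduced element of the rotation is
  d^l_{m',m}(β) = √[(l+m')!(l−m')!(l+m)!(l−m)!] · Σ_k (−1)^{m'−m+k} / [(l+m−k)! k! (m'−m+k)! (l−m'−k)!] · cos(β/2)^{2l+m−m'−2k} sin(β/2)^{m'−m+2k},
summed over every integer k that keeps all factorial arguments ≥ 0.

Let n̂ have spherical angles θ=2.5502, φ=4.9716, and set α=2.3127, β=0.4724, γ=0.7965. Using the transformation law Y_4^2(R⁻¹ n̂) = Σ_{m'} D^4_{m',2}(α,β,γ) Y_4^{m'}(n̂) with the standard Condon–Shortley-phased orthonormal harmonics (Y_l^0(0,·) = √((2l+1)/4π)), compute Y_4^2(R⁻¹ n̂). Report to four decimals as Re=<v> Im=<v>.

Need the full column D^4_{m',2} for m'=−4..4 at α=2.3127, β=0.4724, γ=0.7965.
cos(β/2)=0.972234, sin(β/2)=0.234010
d^4_{-4,2}: single k=6 term ⇒ +0.000821;  D = +0.000160+0.000806i
d^4_{-3,2}: k∈[5..6] ⇒ +0.007239 -0.000140 = +0.007099;  D = +0.004198-0.005725i
d^4_{-2,2}: k∈[4..6] ⇒ +0.040189 -0.001863 +0.000009 = +0.038336;  D = -0.038107+0.004178i
d^4_{-1,2}: k∈[3..5] ⇒ +0.157424 -0.013680 +0.000159 = +0.143903;  D = +0.108215+0.094855i
d^4_{0,2}: k∈[2..4] ⇒ +0.438748 -0.067781 +0.001473 = +0.372439;  D = -0.008269-0.372347i
d^4_{1,2}: k∈[1..3] ⇒ +0.815205 -0.236137 +0.009120 = +0.588188;  D = -0.424672+0.406963i
d^4_{2,2}: k∈[0..2] ⇒ +0.798302 -0.554977 +0.040189 = +0.283515;  D = +0.282920+0.018355i
d^4_{3,2}: k∈[0..1] ⇒ -0.718943 +0.124952 = -0.593991;  D = +0.372165+0.462946i
d^4_{4,2}: single k=0 term ⇒ +0.244722;  D = -0.037000+0.241909i
Y_4^{m'}(θ=2.5502,φ=4.9716) and Σ D·Y over m':
  (+0.0002+0.0008i)·(+0.0218-0.0368i)  (+0.0042-0.0057i)·(+0.1263+0.1283i)  (-0.0381+0.0042i)·(-0.3454+0.1970i)  (+0.1082+0.0949i)·(-0.1024-0.3861i)  (-0.0083-0.3723i)·(-0.1112+0.0000i)  (-0.4247+0.4070i)·(+0.1024-0.3861i)  (+0.2829+0.0184i)·(-0.3454-0.1970i)  (+0.3722+0.4629i)·(-0.1263+0.1283i)  (-0.0370+0.2419i)·(+0.0218+0.0368i)
Y_4^2(R⁻¹ n̂) = -0.056482+0.117516i

Re=-0.0565 Im=0.1175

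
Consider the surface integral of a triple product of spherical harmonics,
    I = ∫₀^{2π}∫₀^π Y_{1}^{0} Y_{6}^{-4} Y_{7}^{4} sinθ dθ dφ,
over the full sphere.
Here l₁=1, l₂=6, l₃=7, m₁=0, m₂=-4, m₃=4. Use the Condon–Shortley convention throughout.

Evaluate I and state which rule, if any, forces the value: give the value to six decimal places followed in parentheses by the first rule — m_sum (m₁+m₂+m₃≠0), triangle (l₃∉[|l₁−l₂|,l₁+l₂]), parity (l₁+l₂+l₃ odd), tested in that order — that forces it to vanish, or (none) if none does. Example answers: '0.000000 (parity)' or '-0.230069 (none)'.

0.201000 (none)

Checks pass: Σm=0; 14 even; l₃=7∈[5,7].
(2·1+1)(2·6+1)(2·7+1) = 585
Δ: 0! 2! 12! / 15! → 1/1365
sum: t=0:+1/518400 = 1/518400
3j²(1 6 7; 0 0 0) = Δ·Π!·Σ² = 7/195  (sign -1)
sum: t=0:+1/7257600 = 1/7257600
3j²(1 6 7; 0 -4 4) = Δ·Π!·Σ² = 11/455  (sign -1)
combine: 4πI² = 585·7/195·11/455 = 33/65
take √, sign +1: I = 0.20099968
No selection rule forces the value: the integral is nonzero (none).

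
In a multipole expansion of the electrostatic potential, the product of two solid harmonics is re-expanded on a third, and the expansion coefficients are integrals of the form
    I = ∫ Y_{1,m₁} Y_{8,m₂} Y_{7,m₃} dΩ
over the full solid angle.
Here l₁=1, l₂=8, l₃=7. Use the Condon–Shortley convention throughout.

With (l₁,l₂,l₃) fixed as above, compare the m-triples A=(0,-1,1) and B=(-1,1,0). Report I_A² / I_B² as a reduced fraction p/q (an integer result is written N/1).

Same 1,8,7: normalisation and zero-m 3j drop out of the ratio.
A: Δ: 2! 0! 14! / 17! → 1/2040; sum: t=1:−1/29030400 = -1/29030400; 3j²(1 8 7; 0 -1 1) = Δ·Π!·Σ² = 21/680  (sign -1)
B: Δ: 2! 0! 14! / 17! → 1/2040; sum: t=2:+1/50803200 = 1/50803200; 3j²(1 8 7; -1 1 0) = Δ·Π!·Σ² = 3/170  (sign -1)
I_A²/I_B² = (21/680)/(3/170) = 7/4

7/4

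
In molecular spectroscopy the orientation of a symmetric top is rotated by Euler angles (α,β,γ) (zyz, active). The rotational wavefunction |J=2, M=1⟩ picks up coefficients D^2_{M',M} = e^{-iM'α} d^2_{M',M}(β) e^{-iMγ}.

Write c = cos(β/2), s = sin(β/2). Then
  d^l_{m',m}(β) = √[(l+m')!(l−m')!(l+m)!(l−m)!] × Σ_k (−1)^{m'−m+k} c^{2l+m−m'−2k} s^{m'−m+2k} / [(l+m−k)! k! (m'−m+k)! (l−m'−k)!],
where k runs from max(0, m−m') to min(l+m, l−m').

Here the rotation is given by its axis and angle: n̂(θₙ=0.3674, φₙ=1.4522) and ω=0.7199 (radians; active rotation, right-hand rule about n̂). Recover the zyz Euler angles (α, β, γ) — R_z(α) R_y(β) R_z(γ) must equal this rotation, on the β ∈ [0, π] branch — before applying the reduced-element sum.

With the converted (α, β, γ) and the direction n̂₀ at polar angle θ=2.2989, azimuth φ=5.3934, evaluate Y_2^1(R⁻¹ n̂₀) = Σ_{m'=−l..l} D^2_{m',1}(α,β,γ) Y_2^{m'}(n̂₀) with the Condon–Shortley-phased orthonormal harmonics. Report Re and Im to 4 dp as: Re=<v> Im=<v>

Axis–angle → zyz. n̂ = (sinθₙcosφₙ, sinθₙsinφₙ, cosθₙ) = (+0.042499, +0.356667, +0.933264), ω = 0.7199.
R = I cosω + sinω [n̂]ₓ + (1−cosω) n̂n̂ᵀ gives
  R = [+0.752320, -0.611549, +0.244995; +0.619071, +0.783436, +0.054573; -0.225313, +0.110613, +0.967987]
β = atan2(√(R₁₃²+R₂₃²), R₃₃) = 0.253713; α = atan2(R₂₃, R₁₃) mod 2π = 0.219174; γ = atan2(R₃₂, −R₃₁) mod 2π = 0.456367
Need the full column D^2_{m',1} for m'=−2..2 at α=0.2192, β=0.2537, γ=0.4564.
cos(β/2)=0.991964, sin(β/2)=0.126517
d^2_{-2,1}: single k=3 term ⇒ +0.004018;  D = +0.004017-0.000072i
d^2_{-1,1}: k∈[2..3] ⇒ +0.047251 -0.000256 = +0.046995;  D = +0.045679-0.011043i
d^2_{0,1}: k∈[1..2] ⇒ +0.302490 -0.004921 = +0.297570;  D = +0.267116-0.131136i
d^2_{1,1}: k∈[0..1] ⇒ +0.968243 -0.047251 = +0.920993;  D = +0.718714-0.575914i
d^2_{2,1}: single k=0 term ⇒ -0.246982;  D = -0.154547+0.192654i
Y_2^{m'}(θ=2.2989,φ=5.3934) and Σ D·Y over m':
  (+0.0040-0.0001i)·(-0.0446+0.2105i)  (+0.0457-0.0110i)·(-0.2416-0.2981i)  (+0.2671-0.1311i)·(+0.1036+0.0000i)  (+0.7187-0.5759i)·(+0.2416-0.2981i)  (-0.1545+0.1927i)·(-0.0446-0.2105i)
Y_2^1(R⁻¹ n̂) = +0.062572-0.353160i

Re=0.0626 Im=-0.3532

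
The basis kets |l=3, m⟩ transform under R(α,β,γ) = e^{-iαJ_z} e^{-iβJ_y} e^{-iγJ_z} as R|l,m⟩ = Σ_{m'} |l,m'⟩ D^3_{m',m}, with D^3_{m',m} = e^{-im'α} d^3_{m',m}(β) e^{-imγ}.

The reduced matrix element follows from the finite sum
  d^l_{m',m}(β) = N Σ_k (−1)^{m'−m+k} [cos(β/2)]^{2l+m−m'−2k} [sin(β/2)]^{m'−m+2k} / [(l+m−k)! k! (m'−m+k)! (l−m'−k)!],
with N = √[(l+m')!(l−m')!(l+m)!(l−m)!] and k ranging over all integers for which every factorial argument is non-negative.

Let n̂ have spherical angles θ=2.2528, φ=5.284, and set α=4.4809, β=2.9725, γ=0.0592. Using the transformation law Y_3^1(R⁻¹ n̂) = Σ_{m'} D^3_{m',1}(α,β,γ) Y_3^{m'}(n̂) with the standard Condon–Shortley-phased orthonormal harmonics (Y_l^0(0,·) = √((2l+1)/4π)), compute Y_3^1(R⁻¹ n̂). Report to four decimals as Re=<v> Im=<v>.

Re=0.1943 Im=-0.2892

Need the full column D^3_{m',1} for m'=−3..3 at α=4.4809, β=2.9725, γ=0.0592.
cos(β/2)=0.084446, sin(β/2)=0.996428
d^3_{-3,1}: single k=4 term ⇒ +0.027226;  D = +0.018631+0.019853i
d^3_{-2,1}: k∈[3..4] ⇒ +0.003768 -0.262305 = -0.258537;  D = +0.224083-0.128950i
d^3_{-1,1}: k∈[2..4] ⇒ +0.000303 -0.056238 +0.978759 = +0.922824;  D = -0.264493-0.884109i
d^3_{0,1}: k∈[1..3] ⇒ +0.000015 -0.006191 +0.287341 = +0.281165;  D = +0.280672-0.016635i
d^3_{1,1}: k∈[0..2] ⇒ +0.000000 -0.000404 +0.042178 = +0.041775;  D = -0.007162+0.041156i
d^3_{2,1}: k∈[0..1] ⇒ -0.000014 +0.003768 = +0.003754;  D = -0.003452-0.001475i
d^3_{3,1}: single k=0 term ⇒ +0.000196;  D = +0.000116-0.000157i
Y_3^{m'}(θ=2.2528,φ=5.284) and Σ D·Y over m':
  (+0.0186+0.0199i)·(-0.1932+0.0280i)  (+0.2241-0.1290i)·(+0.1610-0.3533i)  (-0.2645-0.8841i)·(+0.1339+0.2082i)  (+0.2807-0.0166i)·(+0.2384+0.0000i)  (-0.0072+0.0412i)·(-0.1339+0.2082i)  (-0.0035-0.0015i)·(+0.1610+0.3533i)  (+0.0001-0.0002i)·(+0.1932+0.0280i)
Y_3^1(R⁻¹ n̂) = +0.194295-0.289160i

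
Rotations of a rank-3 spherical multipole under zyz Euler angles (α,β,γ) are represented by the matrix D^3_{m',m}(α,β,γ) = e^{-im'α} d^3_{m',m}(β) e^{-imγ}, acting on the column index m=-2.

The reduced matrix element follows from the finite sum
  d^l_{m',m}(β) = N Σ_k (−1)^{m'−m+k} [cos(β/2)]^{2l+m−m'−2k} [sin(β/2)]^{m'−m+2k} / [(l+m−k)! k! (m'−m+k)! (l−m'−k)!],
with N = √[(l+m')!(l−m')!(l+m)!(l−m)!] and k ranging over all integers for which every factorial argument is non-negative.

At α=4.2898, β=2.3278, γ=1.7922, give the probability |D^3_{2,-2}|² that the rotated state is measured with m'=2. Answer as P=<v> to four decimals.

P=0.0018

Split into d^3_{2,-2}(β=2.3278) × two z-phases.
Half-angle: c=0.395761, s=0.918354. N=√(120·1·1·120)=120.000000
k∈{0,1} keeps every argument non-negative
  k=0: (−1)^4·120.0000/(24)·0.3958^2·0.9184^4 = +0.557026
  k=1: (−1)^5·120.0000/(120)·0.3958^0·0.9184^6 = -0.599873
d^3_{2,-2}(2.3278) = +0.557026 -0.599873 = -0.042847
|D^3_{2,-2}|² = |d^3_{2,-2}(β)|² = (-0.042847)² = 0.001836 (the z-rotation phases have unit modulus)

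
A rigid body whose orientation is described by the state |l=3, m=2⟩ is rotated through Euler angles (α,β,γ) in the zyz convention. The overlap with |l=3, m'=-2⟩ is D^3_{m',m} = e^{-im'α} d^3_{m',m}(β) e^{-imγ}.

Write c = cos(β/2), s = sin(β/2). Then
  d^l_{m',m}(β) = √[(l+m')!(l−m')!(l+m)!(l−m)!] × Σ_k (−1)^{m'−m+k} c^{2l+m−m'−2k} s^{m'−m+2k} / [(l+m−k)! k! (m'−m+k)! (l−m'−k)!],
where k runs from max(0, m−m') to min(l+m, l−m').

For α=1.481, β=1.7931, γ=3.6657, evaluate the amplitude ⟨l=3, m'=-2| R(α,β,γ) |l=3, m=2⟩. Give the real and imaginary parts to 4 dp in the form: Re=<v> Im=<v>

D^3_{-2,2}(1.4810,1.7931,3.6657) = e^{-i·-2·1.4810}·d^3_{-2,2}(1.7931)·e^{-i·2·3.6657}. Compute d first:
Half-angle: c=0.624309, s=0.781178. N=√(1·120·120·1)=120.000000
The bounds max(0,m−m')=4 and min(l+m,l−m')=5 give 2 terms
  k=4: (−1)^0·120.0000/(24)·0.6243^2·0.7812^4 = +0.725718
  k=5: (−1)^1·120.0000/(120)·0.6243^0·0.7812^6 = -0.227247
d^3_{-2,2}(1.7931) = +0.725718 -0.227247 = +0.498471
Attach z-rotation phases: D = e^{-i(-2)(1.4810)}·(+0.498471)·e^{-i(2)(3.6657)} = -0.167638+0.469437i

Re=-0.1676 Im=0.4694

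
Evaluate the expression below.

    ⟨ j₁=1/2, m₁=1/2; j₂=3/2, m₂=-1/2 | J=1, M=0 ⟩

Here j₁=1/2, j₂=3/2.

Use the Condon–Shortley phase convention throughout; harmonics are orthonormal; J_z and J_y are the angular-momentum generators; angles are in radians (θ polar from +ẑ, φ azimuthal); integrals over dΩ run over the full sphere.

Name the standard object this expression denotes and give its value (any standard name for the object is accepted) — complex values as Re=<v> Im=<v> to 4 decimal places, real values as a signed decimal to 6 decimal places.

This is a Clebsch–Gordan (vector-coupling) coefficient.
triangle: 1!·0!·2!/4! = 2/24
(j±m)!: 1!·0!·1!·2!·1!·1! = 2
prefactor² = (2J+1)·Δ·N² = 1/2
  k=0: +1/(0!·1!·0!·1!·0!·1!) = 1
Σ = 1  ⇒  CG² = 1/2·1² = 1/2
CG = +√(1/2) = +0.707107

Clebsch–Gordan coefficient, +√(1/2) ≈ +0.707107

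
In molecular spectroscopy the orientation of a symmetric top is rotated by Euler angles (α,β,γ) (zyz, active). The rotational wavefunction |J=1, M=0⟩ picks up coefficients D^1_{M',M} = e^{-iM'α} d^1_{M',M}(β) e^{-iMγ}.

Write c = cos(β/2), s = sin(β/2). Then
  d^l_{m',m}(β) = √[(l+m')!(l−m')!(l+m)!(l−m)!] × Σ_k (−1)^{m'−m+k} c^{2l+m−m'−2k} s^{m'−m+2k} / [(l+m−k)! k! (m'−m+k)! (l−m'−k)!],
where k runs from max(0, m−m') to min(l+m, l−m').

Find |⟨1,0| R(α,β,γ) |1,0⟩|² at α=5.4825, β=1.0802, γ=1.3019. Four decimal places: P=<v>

First d^1_{0,0}(β=1.0802), then the phase factors e^{-i(0)α} and e^{-i(0)γ}:
With c≡cos(β/2)=0.857657 and s≡sin(β/2)=0.514222, N=[1·1·1·1]^{1/2}=1.000000
The bounds max(0,m−m')=0 and min(l+m,l−m')=1 give 2 terms
  k=0: (−1)^0·1.0000/(1)·0.8577^2·0.5142^0 = +0.735576
  k=1: (−1)^1·1.0000/(1)·0.8577^0·0.5142^2 = -0.264424
d^1_{0,0}(1.0802) = +0.735576 -0.264424 = +0.471152
|D^1_{0,0}|² = |d^1_{0,0}(β)|² = (+0.471152)² = 0.221984 (the z-rotation phases have unit modulus)

P=0.2220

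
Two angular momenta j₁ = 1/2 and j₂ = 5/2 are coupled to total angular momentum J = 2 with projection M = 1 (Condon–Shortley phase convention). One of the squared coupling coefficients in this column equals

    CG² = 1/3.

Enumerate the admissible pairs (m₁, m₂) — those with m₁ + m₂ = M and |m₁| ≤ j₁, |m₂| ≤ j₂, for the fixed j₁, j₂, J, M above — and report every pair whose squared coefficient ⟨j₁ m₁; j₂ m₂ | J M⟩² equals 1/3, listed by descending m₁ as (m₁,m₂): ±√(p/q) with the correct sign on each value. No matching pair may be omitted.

Admissible pairs with m₁+m₂ = M = 1: (-1/2,3/2), (1/2,1/2)
  (m₁,m₂)=(1/2,1/2): CG² = 1/3, CG = +√(1/3)   ← matches the target
  (m₁,m₂)=(-1/2,3/2): CG² = 2/3, CG = −√(2/3)
Pairs with CG² = 1/3: (1/2,1/2): +√(1/3)

(1/2,1/2): +√(1/3)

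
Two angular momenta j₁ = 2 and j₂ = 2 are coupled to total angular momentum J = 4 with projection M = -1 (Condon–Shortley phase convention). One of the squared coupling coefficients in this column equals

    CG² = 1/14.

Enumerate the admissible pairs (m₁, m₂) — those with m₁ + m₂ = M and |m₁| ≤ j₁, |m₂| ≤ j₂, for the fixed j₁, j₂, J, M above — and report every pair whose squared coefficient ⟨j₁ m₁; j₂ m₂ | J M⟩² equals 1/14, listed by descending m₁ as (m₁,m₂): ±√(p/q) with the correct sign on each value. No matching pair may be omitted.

(1,-2): +√(1/14); (-2,1): +√(1/14)

Admissible pairs with m₁+m₂ = M = -1: (-2,1), (-1,0), (0,-1), (1,-2)
  (m₁,m₂)=(1,-2): CG² = 1/14, CG = +√(1/14)   ← matches the target
  (m₁,m₂)=(0,-1): CG² = 3/7, CG = +√(3/7)
  (m₁,m₂)=(-1,0): CG² = 3/7, CG = +√(3/7)
  (m₁,m₂)=(-2,1): CG² = 1/14, CG = +√(1/14)   ← matches the target
Pairs with CG² = 1/14: (1,-2): +√(1/14); (-2,1): +√(1/14)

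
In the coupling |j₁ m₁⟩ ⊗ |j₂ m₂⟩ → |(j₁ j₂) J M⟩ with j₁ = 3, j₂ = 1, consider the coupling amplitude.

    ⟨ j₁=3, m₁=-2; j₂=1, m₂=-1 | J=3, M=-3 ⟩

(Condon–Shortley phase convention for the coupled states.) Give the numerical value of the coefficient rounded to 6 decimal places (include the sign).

j₁+j₂−J=1  J+j₁−j₂=5  J−j₁+j₂=1  j₁+j₂+J+1=8
(j₁±m₁, j₂±m₂, J±M) = (1,5,0,2,0,6)
P² = 3600
sum k=0..0:
  [0] +1/120 = 1/120
S = 1/120
C² = P²·S² = 1/4 ; C = +0.500000

+√(1/4) = +0.500000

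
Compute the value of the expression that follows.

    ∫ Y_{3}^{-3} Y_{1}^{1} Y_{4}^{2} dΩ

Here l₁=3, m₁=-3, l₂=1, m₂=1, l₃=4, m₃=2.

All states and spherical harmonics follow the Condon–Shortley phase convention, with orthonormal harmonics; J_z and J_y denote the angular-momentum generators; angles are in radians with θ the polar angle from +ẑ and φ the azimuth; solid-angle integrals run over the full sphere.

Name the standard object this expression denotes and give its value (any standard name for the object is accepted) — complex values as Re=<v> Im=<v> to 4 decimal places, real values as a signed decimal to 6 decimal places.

Gaunt coefficient, +0.061558

This is a Gaunt coefficient — the integral of a triple product of spherical harmonics over the sphere.
Rules hold: Σm=0, L=8 even, 2≤4≤4.
N = 7·3·9 = 189
Δ = 0!·6!·2!/9! = 1/252
Racah Σ t=0..0: t=0:+1/36 = 1/36
⇒ 3j(3 1 4; 0 0 0)² = 4/63, sgn +1
Racah Σ t=0..0: t=0:+1/1440 = 1/1440
⇒ 3j(3 1 4; -3 1 2)² = 1/252, sgn +1
4πI² = N·(3j₀)²·(3jₘ)² = 1/21
I = +1·√(0.047619/4π) = 0.06155813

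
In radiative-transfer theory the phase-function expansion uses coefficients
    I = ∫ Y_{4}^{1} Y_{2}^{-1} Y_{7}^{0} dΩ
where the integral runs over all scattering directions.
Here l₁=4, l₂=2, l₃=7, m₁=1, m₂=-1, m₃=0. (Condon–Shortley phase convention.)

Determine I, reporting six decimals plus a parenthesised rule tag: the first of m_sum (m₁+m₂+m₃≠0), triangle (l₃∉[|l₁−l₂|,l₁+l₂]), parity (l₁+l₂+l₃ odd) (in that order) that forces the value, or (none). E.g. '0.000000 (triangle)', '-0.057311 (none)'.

|4−2|≤7≤4+2 violated ⇒ I = 0

0.000000 (triangle)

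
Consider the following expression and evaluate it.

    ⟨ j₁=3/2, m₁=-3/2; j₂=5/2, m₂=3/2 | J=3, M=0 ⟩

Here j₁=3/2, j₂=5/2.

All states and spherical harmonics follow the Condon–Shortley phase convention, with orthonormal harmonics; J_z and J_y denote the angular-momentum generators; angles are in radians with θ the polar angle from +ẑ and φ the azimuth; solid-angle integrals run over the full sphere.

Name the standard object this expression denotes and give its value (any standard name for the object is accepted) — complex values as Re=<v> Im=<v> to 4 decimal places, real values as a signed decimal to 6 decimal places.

Clebsch–Gordan coefficient, −√(3/10) ≈ -0.547723

This is a Clebsch–Gordan (vector-coupling) coefficient.
j₁+j₂−J=1  J+j₁−j₂=2  J−j₁+j₂=4  j₁+j₂+J+1=8
(j₁±m₁, j₂±m₂, J±M) = (0,3,4,1,3,3)
P² = 216/5
sum k=1..1:
  [1] −1/12 = -1/12
S = -1/12
C² = P²·S² = 3/10 ; C = -0.547723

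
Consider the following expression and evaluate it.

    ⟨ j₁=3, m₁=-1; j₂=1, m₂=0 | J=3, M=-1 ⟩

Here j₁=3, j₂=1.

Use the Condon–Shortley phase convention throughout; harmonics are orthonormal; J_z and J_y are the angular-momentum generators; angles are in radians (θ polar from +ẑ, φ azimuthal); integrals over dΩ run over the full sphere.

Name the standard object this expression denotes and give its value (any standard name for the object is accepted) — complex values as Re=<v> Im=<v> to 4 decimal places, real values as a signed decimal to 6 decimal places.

This is a Clebsch–Gordan (vector-coupling) coefficient.
√[7·1!5!1!/8! · 2!4!1!1!2!4!] = √(48)
  +(−1)^0/∏(0,1,4,1,1,0)! = 1/24  (running 1/24)
  +(−1)^1/∏(1,0,3,0,2,1)! = -1/12  (running -1/24)
⟨..|..⟩ = √(48)·(-1/24) = -0.288675

Clebsch–Gordan coefficient, −√(1/12) ≈ -0.288675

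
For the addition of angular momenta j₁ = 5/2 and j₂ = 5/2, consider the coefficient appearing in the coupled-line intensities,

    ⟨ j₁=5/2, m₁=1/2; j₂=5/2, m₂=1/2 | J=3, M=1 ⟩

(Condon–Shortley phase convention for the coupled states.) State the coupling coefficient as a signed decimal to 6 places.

triangle: 2!*3!*3!/9! = 72/362880
(j±m)!: 3!*2!*3!*2!*4!*2! = 6912
prefactor² = (2J+1)*Δ*N² = 48/5
  k=0: +1/(0!*2!*2!*3!*1!*0!) = 1/24
  k=1: −1/(1!*1!*1!*2!*2!*1!) = -1/4
  k=2: +1/(2!*0!*0!*1!*3!*2!) = 1/24
Σ = -1/6  ⇒  CG² = 48/5*(-1/6)² = 4/15
CG = −√(4/15) = -0.516398

−√(4/15) = -0.516398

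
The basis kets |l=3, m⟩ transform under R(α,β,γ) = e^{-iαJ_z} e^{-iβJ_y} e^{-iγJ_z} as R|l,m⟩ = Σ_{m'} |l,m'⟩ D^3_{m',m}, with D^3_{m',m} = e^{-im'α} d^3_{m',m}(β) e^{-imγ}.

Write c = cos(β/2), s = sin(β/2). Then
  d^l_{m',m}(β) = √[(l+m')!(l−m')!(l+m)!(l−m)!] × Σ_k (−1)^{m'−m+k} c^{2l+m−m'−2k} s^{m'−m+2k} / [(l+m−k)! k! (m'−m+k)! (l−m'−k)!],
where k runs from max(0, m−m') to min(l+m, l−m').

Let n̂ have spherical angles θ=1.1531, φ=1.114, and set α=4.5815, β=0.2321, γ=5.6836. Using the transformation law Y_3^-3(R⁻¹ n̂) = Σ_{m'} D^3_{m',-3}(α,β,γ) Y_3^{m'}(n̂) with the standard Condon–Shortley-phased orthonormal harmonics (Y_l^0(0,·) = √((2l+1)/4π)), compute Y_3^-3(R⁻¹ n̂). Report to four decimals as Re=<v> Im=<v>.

Need the full column D^3_{m',-3} for m'=−3..3 at α=4.5815, β=0.2321, γ=5.6836.
cos(β/2)=0.993274, sin(β/2)=0.115790
d^3_{-3,-3}: single k=0 term ⇒ +0.960315;  D = +0.781230-0.558466i
d^3_{-2,-3}: single k=0 term ⇒ -0.274214;  D = -0.128989-0.241982i
d^3_{-1,-3}: single k=0 term ⇒ +0.050543;  D = -0.047324+0.017751i
d^3_{0,-3}: single k=0 term ⇒ -0.006803;  D = +0.001538+0.006627i
d^3_{1,-3}: single k=0 term ⇒ +0.000687;  D = +0.000684-0.000067i
d^3_{2,-3}: single k=0 term ⇒ -0.000051;  D = +0.000002-0.000051i
d^3_{3,-3}: single k=0 term ⇒ +0.000002;  D = -0.000002-0.000000i
Y_3^{m'}(θ=1.1531,φ=1.114) and Σ D·Y over m':
  (+0.7812-0.5585i)·(-0.3122+0.0634i)  (-0.1290-0.2420i)·(-0.2116-0.2742i)  (-0.0473+0.0178i)·(-0.0231+0.0470i)  (+0.0015+0.0066i)·(-0.3296+0.0000i)  (+0.0007-0.0001i)·(+0.0231+0.0470i)  (+0.0000-0.0001i)·(-0.2116+0.2742i)  (-0.0000-0.0000i)·(+0.3122+0.0634i)
Y_3^-3(R⁻¹ n̂) = -0.247775+0.305709i

Re=-0.2478 Im=0.3057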